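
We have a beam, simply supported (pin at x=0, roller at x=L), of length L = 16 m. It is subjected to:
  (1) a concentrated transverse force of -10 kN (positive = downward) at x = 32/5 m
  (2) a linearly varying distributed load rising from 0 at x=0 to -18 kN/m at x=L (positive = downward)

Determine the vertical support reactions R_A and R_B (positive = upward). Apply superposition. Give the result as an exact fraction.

Load 1 — point force P=-10 kN at a=32/5 m (b=L-a=48/5):
  R_A = Pb/L = (-10)·(48/5)/16 = -6 kN
  R_B = Pa/L = (-10)·(32/5)/16 = -4 kN
Load 2 — triangular load w₀=-18 kN/m (0→w₀ over full span):
  R_A = w₀L/6 = (-18)·16/6 = -48 kN
  R_B = w₀L/3 = (-18)·16/3 = -96 kN
Superposition: R_A = -54 kN, R_B = -100 kN

R_A = -54 kN, R_B = -100 kN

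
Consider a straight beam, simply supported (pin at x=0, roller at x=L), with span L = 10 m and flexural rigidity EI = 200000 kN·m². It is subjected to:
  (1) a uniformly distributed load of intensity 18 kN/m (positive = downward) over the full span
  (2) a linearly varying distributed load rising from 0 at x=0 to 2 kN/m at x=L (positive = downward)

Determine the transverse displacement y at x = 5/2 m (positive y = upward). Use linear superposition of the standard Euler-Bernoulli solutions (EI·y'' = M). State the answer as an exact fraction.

Load 1 — uniform load w=18 kN/m over full span:
  y_1 = -wx(L³-2Lx²+x³)/(24EI) = -18·(5/2)·(10³-2·10·(5/2)²+(5/2)³)/(24·200000) = -171/20480 m
Load 2 — triangular load w₀=2 kN/m (0→w₀ over full span):
  y_2 = -w₀x(7L⁴-10L²x²+3x⁴)/(360LEI) = -2·(5/2)·(7·10⁴-10·10²·(5/2)²+3·(5/2)⁴)/(360·10·200000) = -109/245760 m
Superposition: y = Σ y_i = -2161/245760 m ≈ -0.008793 m

y(5/2) = -2161/245760 m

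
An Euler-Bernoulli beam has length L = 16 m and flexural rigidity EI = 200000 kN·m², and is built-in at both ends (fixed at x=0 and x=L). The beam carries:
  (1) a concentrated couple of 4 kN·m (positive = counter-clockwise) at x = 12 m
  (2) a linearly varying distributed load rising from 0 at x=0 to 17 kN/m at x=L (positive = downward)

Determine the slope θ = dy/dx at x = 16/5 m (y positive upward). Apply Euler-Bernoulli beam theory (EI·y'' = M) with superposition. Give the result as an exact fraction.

Load 1 — applied couple M₀=4 kN·m at a=12 m (b=L-a=4):
  θ_1 = (R_Ax²/2 - M_Ax)/EI  [x≤a] with R_A=9/32, M_A=5/4 = ((9/32)·(16/5)²/2 - (5/4)·(16/5))/200000 = -1/78125 rad
Load 2 — triangular load w₀=17 kN/m (0→w₀ over full span):
  θ_2 = -w₀(2x(L-x)(L-2x)(x+2L)+x²(L-x)²)/(120LEI) = -17·(2·(16/5)·(16-(16/5))·(16-2·(16/5))·((16/5)+2·16)+(16/5)²·(16-(16/5))²)/(120·16·200000) = -7616/5859375 rad
Superposition: θ = Σ θ_i = -7691/5859375 rad ≈ -0.001313 rad

θ(16/5) = -7691/5859375 rad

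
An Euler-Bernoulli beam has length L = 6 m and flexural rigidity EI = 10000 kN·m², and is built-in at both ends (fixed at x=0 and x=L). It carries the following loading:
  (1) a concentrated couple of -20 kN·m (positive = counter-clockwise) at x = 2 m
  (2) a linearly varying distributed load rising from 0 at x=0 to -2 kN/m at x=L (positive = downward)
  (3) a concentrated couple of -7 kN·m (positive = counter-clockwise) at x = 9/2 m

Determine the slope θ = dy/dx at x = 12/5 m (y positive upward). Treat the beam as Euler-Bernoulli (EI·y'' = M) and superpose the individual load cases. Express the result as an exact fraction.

θ(12/5) = -5733/25000000 rad

Load 1 — applied couple M₀=-20 kN·m at a=2 m (b=L-a=4):
  θ_1 = (R_Ax²/2 - M_Ax - M₀(x-a))/EI  [x>a] with R_A=-40/9, M_A=0 = ((-40/9)·(12/5)²/2 - 0·(12/5) - (-20)·((12/5)-2))/10000 = -3/6250 rad
Load 2 — triangular load w₀=-2 kN/m (0→w₀ over full span):
  θ_2 = -w₀(2x(L-x)(L-2x)(x+2L)+x²(L-x)²)/(120LEI) = -(-2)·(2·(12/5)·(6-(12/5))·(6-2·(12/5))·((12/5)+2·6)+(12/5)²·(6-(12/5))²)/(120·6·10000) = 81/781250 rad
Load 3 — applied couple M₀=-7 kN·m at a=9/2 m (b=L-a=3/2):
  θ_3 = (R_Ax²/2 - M_Ax)/EI  [x≤a] with R_A=-21/16, M_A=-35/16 = ((-21/16)·(12/5)²/2 - (-35/16)·(12/5))/10000 = 147/1000000 rad
Superposition: θ = Σ θ_i = -5733/25000000 rad ≈ -0.000229 rad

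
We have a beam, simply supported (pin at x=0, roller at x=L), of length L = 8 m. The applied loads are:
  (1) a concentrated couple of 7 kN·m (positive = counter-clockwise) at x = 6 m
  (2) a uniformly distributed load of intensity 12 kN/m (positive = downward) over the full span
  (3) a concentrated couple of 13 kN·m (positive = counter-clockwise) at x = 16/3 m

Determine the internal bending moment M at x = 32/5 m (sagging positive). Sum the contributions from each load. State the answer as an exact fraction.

Load 1 — applied couple M₀=7 kN·m at a=6 m (b=L-a=2):
  M_1 = M₀x/L - M₀  [x>a] = 7·(32/5)/8 - 7 = -7/5 kN·m
Load 2 — uniform load w=12 kN/m over full span:
  M_2 = wx(L-x)/2 = 12·(32/5)·(8-(32/5))/2 = 1536/25 kN·m
Load 3 — applied couple M₀=13 kN·m at a=16/3 m (b=L-a=8/3):
  M_3 = M₀x/L - M₀  [x>a] = 13·(32/5)/8 - 13 = -13/5 kN·m
Superposition: M = Σ M_i = 1436/25 kN·m ≈ 57.440000 kN·m

M(32/5) = 1436/25 kN·m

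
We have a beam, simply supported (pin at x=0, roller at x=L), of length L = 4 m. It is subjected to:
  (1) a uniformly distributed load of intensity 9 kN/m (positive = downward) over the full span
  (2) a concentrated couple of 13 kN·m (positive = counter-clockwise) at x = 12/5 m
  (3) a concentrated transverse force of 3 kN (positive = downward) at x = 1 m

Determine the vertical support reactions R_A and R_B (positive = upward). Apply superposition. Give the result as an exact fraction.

Load 1 — uniform load w=9 kN/m over full span:
  R_A = wL/2 = 9·4/2 = 18 kN
  R_B = wL/2 = 9·4/2 = 18 kN
Load 2 — applied couple M₀=13 kN·m at a=12/5 m (b=L-a=8/5):
  R_A = M₀/L = 13/4 kN
  R_B = -M₀/L = -13/4 kN
Load 3 — point force P=3 kN at a=1 m (b=L-a=3):
  R_A = Pb/L = 3·3/4 = 9/4 kN
  R_B = Pa/L = 3·1/4 = 3/4 kN
Superposition: R_A = 47/2 kN, R_B = 31/2 kN

R_A = 47/2 kN, R_B = 31/2 kN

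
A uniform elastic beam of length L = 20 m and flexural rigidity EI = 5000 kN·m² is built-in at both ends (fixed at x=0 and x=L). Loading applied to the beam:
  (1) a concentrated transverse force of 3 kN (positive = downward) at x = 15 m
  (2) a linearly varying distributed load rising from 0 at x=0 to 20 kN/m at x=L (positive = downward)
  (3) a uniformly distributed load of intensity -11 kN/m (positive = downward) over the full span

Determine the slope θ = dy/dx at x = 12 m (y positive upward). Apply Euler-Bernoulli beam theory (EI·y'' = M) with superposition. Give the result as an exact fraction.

θ(12) = -12/625 rad

Load 1 — point force P=3 kN at a=15 m (b=L-a=5):
  θ_1 = -Pb²x(2aL-(3a+b)x)/(2L³EI)  [x≤a] = -3·5²·12·(2·15·20-(3·15+5)·12)/(2·20³·5000) = 0 rad
Load 2 — triangular load w₀=20 kN/m (0→w₀ over full span):
  θ_2 = -w₀(2x(L-x)(L-2x)(x+2L)+x²(L-x)²)/(120LEI) = -20·(2·12·(20-12)·(20-2·12)·(12+2·20)+12²·(20-12)²)/(120·20·5000) = 32/625 rad
Load 3 — uniform load w=-11 kN/m over full span:
  θ_3 = -wx(L-x)(L-2x)/(12EI) = -(-11)·12·(20-12)·(20-2·12)/(12·5000) = -44/625 rad
Superposition: θ = Σ θ_i = -12/625 rad ≈ -0.019200 rad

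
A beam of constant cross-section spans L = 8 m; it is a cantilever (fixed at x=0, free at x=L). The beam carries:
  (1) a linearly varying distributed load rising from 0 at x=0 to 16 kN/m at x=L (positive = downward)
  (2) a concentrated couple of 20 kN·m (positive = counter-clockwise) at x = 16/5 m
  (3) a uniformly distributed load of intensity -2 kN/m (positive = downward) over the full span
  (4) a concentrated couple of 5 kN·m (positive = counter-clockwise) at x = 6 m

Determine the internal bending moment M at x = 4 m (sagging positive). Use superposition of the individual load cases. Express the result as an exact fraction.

Load 1 — triangular load w₀=16 kN/m (0→w₀ over full span):
  M_1 = w₀Lx/2 - w₀L²/3 - w₀x³/(6L) = 16·8·4/2 - 16·8²/3 - 16·4³/(6·8) = -320/3 kN·m
Load 2 — applied couple M₀=20 kN·m at a=16/5 m (b=L-a=24/5):
  M_2 = 0  [x>a] = 0 kN·m
Load 3 — uniform load w=-2 kN/m over full span:
  M_3 = -w(L-x)²/2 = -(-2)·(8-4)²/2 = 16 kN·m
Load 4 — applied couple M₀=5 kN·m at a=6 m (b=L-a=2):
  M_4 = M₀  [x≤a] = 5 = 5 kN·m
Superposition: M = Σ M_i = -257/3 kN·m ≈ -85.666667 kN·m

M(4) = -257/3 kN·m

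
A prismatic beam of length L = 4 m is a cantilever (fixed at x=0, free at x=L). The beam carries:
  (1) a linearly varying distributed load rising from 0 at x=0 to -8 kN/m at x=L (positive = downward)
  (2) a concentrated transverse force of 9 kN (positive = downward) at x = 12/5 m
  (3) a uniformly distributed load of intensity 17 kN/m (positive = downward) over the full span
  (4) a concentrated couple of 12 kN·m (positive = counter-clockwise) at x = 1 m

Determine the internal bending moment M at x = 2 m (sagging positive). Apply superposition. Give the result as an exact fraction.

Load 1 — triangular load w₀=-8 kN/m (0→w₀ over full span):
  M_1 = w₀Lx/2 - w₀L²/3 - w₀x³/(6L) = (-8)·4·2/2 - (-8)·4²/3 - (-8)·2³/(6·4) = 40/3 kN·m
Load 2 — point force P=9 kN at a=12/5 m (b=L-a=8/5):
  M_2 = -P(a-x)  [x≤a] = -9·((12/5)-2) = -18/5 kN·m
Load 3 — uniform load w=17 kN/m over full span:
  M_3 = -w(L-x)²/2 = -17·(4-2)²/2 = -34 kN·m
Load 4 — applied couple M₀=12 kN·m at a=1 m (b=L-a=3):
  M_4 = 0  [x>a] = 0 kN·m
Superposition: M = Σ M_i = -364/15 kN·m ≈ -24.266667 kN·m

M(2) = -364/15 kN·m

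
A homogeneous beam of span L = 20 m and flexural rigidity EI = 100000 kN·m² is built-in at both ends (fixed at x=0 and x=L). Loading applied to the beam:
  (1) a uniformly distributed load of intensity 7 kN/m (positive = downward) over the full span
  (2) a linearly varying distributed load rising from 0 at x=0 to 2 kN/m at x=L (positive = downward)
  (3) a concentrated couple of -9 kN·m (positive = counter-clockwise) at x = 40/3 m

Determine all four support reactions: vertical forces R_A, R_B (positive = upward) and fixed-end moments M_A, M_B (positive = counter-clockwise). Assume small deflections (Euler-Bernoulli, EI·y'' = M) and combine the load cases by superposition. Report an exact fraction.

R_A = 377/5 kN, M_A = 257 kN·m, R_B = 423/5 kN, M_B = -820/3 kN·m

Load 1 — uniform load w=7 kN/m over full span:
  R_A = wL/2 = 7·20/2 = 70 kN
  M_A = wL²/12 = 7·20²/12 = 700/3 kN·m
  R_B = wL/2 = 7·20/2 = 70 kN
  M_B = -wL²/12 = -7·20²/12 = -700/3 kN·m
Load 2 — triangular load w₀=2 kN/m (0→w₀ over full span):
  R_A = 3w₀L/20 = 3·2·20/20 = 6 kN
  M_A = w₀L²/30 = 2·20²/30 = 80/3 kN·m
  R_B = 7w₀L/20 = 7·2·20/20 = 14 kN
  M_B = -w₀L²/20 = -2·20²/20 = -40 kN·m
Load 3 — applied couple M₀=-9 kN·m at a=40/3 m (b=L-a=20/3):
  R_A = 6M₀ab/L³ = 6·(-9)·(40/3)·(20/3)/20³ = -3/5 kN
  M_A = M₀b(2a-b)/L² = (-9)·(20/3)·(2·(40/3)-(20/3))/20² = -3 kN·m
  R_B = -6M₀ab/L³ = -6·(-9)·(40/3)·(20/3)/20³ = 3/5 kN
  M_B = M₀a(2b-a)/L² = (-9)·(40/3)·(2·(20/3)-(40/3))/20² = 0 kN·m
Superposition: R_A = 377/5 kN, M_A = 257 kN·m, R_B = 423/5 kN, M_B = -820/3 kN·m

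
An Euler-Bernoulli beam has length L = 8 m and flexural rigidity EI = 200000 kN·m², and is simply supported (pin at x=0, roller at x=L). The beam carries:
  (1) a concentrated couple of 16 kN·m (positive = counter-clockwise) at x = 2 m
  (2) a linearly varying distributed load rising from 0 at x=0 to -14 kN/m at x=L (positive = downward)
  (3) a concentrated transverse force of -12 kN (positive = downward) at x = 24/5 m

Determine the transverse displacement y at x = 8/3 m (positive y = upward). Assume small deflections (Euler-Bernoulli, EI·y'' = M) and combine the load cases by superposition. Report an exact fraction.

y(8/3) = 649321/284765625 m

Load 1 — applied couple M₀=16 kN·m at a=2 m (b=L-a=6):
  y_1 = (M₀x³/(6L)-M₀(x-a)²/2+C₁x)/EI  [x>a] with C₁=M₀(3b²-L²)/(6L)=44/3 = (16·(8/3)³/(6·8)-16·((8/3)-2)²/2+(44/3)·(8/3))/200000 = 53/253125 m
Load 2 — triangular load w₀=-14 kN/m (0→w₀ over full span):
  y_2 = -w₀x(7L⁴-10L²x²+3x⁴)/(360LEI) = -(-14)·(8/3)·(7·8⁴-10·8²·(8/3)²+3·(8/3)⁴)/(360·8·200000) = 3584/2278125 m
Load 3 — point force P=-12 kN at a=24/5 m (b=L-a=16/5):
  y_3 = -Pbx(L²-b²-x²)/(6LEI)  [x≤a] = -(-12)·(16/5)·(8/3)·(8²-(16/5)²-(8/3)²)/(6·8·200000) = 5248/10546875 m
Superposition: y = Σ y_i = 649321/284765625 m ≈ 0.002280 m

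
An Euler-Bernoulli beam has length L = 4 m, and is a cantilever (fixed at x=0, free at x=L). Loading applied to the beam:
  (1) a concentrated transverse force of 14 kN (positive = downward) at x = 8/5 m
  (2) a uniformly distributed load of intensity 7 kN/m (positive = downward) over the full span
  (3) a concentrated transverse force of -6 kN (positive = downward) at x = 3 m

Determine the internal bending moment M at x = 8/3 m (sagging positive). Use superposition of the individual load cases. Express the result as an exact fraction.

M(8/3) = -38/9 kN·m

Load 1 — point force P=14 kN at a=8/5 m (b=L-a=12/5):
  M_1 = 0  [x>a] = 0 kN·m
Load 2 — uniform load w=7 kN/m over full span:
  M_2 = -w(L-x)²/2 = -7·(4-(8/3))²/2 = -56/9 kN·m
Load 3 — point force P=-6 kN at a=3 m (b=L-a=1):
  M_3 = -P(a-x)  [x≤a] = -(-6)·(3-(8/3)) = 2 kN·m
Superposition: M = Σ M_i = -38/9 kN·m ≈ -4.222222 kN·m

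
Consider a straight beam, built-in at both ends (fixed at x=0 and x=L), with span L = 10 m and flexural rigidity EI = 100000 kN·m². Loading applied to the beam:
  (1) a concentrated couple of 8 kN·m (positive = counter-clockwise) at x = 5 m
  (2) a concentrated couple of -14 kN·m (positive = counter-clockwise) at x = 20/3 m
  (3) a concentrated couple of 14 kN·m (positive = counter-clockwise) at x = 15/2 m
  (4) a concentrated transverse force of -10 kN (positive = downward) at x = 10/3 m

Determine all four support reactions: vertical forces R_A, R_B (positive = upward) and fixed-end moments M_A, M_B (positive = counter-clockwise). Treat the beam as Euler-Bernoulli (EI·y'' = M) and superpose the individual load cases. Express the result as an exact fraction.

Load 1 — applied couple M₀=8 kN·m at a=5 m (b=L-a=5):
  R_A = 6M₀ab/L³ = 6·8·5·5/10³ = 6/5 kN
  M_A = M₀b(2a-b)/L² = 8·5·(2·5-5)/10² = 2 kN·m
  R_B = -6M₀ab/L³ = -6·8·5·5/10³ = -6/5 kN
  M_B = M₀a(2b-a)/L² = 8·5·(2·5-5)/10² = 2 kN·m
Load 2 — applied couple M₀=-14 kN·m at a=20/3 m (b=L-a=10/3):
  R_A = 6M₀ab/L³ = 6·(-14)·(20/3)·(10/3)/10³ = -28/15 kN
  M_A = M₀b(2a-b)/L² = (-14)·(10/3)·(2·(20/3)-(10/3))/10² = -14/3 kN·m
  R_B = -6M₀ab/L³ = -6·(-14)·(20/3)·(10/3)/10³ = 28/15 kN
  M_B = M₀a(2b-a)/L² = (-14)·(20/3)·(2·(10/3)-(20/3))/10² = 0 kN·m
Load 3 — applied couple M₀=14 kN·m at a=15/2 m (b=L-a=5/2):
  R_A = 6M₀ab/L³ = 6·14·(15/2)·(5/2)/10³ = 63/40 kN
  M_A = M₀b(2a-b)/L² = 14·(5/2)·(2·(15/2)-(5/2))/10² = 35/8 kN·m
  R_B = -6M₀ab/L³ = -6·14·(15/2)·(5/2)/10³ = -63/40 kN
  M_B = M₀a(2b-a)/L² = 14·(15/2)·(2·(5/2)-(15/2))/10² = -21/8 kN·m
Load 4 — point force P=-10 kN at a=10/3 m (b=L-a=20/3):
  R_A = Pb²(3a+b)/L³ = (-10)·(20/3)²·(3·(10/3)+(20/3))/10³ = -200/27 kN
  M_A = Pab²/L² = (-10)·(10/3)·(20/3)²/10² = -400/27 kN·m
  R_B = Pa²(a+3b)/L³ = (-10)·(10/3)²·((10/3)+3·(20/3))/10³ = -70/27 kN
  M_B = -Pa²b/L² = -(-10)·(10/3)²·(20/3)/10² = 200/27 kN·m
Superposition: R_A = -7019/1080 kN, M_A = -2831/216 kN·m, R_B = -3781/1080 kN, M_B = 1465/216 kN·m

R_A = -7019/1080 kN, M_A = -2831/216 kN·m, R_B = -3781/1080 kN, M_B = 1465/216 kN·m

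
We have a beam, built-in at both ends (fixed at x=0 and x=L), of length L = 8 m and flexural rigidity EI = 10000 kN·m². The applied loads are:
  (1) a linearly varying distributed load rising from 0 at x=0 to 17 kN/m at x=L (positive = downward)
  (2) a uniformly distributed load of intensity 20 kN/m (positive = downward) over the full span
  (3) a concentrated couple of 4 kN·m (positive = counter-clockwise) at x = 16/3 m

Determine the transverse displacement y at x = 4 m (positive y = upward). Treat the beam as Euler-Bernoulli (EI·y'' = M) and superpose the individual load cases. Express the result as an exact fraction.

Load 1 — triangular load w₀=17 kN/m (0→w₀ over full span):
  y_1 = -w₀x²(L-x)²(x+2L)/(120LEI) = -17·4²·(8-4)²·(4+2·8)/(120·8·10000) = -17/1875 m
Load 2 — uniform load w=20 kN/m over full span:
  y_2 = -wx²(L-x)²/(24EI) = -20·4²·(8-4)²/(24·10000) = -8/375 m
Load 3 — applied couple M₀=4 kN·m at a=16/3 m (b=L-a=8/3):
  y_3 = (R_Ax³/6 - M_Ax²/2)/EI  [x≤a] with R_A=2/3, M_A=4/3 = ((2/3)·4³/6 - (4/3)·4²/2)/10000 = -2/5625 m
Superposition: y = Σ y_i = -173/5625 m ≈ -0.030756 m

y(4) = -173/5625 m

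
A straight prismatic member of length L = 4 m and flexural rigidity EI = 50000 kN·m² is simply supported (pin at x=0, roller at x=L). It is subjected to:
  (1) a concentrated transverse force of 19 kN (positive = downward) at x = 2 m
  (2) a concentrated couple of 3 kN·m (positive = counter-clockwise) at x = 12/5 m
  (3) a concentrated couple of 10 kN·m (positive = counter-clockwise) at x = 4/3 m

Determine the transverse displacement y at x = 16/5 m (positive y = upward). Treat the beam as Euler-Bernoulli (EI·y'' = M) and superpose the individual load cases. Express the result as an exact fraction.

y(16/5) = -3161/14062500 m

Load 1 — point force P=19 kN at a=2 m (b=L-a=2):
  y_1 = -Pa(L-x)(2Lx-a²-x²)/(6LEI)  [x>a] = -19·2·(4-(16/5))·(2·4·(16/5)-2²-(16/5)²)/(6·4·50000) = -1349/4687500 m
Load 2 — applied couple M₀=3 kN·m at a=12/5 m (b=L-a=8/5):
  y_2 = (M₀x³/(6L)-M₀(x-a)²/2+C₁x)/EI  [x>a] with C₁=M₀(3b²-L²)/(6L)=-26/25 = (3·(16/5)³/(6·4)-3·((16/5)-(12/5))²/2+(-26/25)·(16/5))/50000 = -3/781250 m
Load 3 — applied couple M₀=10 kN·m at a=4/3 m (b=L-a=8/3):
  y_3 = (M₀x³/(6L)-M₀(x-a)²/2+C₁x)/EI  [x>a] with C₁=M₀(3b²-L²)/(6L)=20/9 = (10·(16/5)³/(6·4)-10·((16/5)-(4/3))²/2+(20/9)·(16/5))/50000 = 47/703125 m
Superposition: y = Σ y_i = -3161/14062500 m ≈ -0.000225 m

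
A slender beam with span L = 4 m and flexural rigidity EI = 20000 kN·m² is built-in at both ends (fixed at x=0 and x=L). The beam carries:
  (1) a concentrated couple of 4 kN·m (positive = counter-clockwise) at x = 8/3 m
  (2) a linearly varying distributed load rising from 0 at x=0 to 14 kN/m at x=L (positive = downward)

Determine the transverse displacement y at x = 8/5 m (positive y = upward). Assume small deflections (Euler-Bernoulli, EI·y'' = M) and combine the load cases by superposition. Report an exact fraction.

y(8/5) = -21644/87890625 m

Load 1 — applied couple M₀=4 kN·m at a=8/3 m (b=L-a=4/3):
  y_1 = (R_Ax³/6 - M_Ax²/2)/EI  [x≤a] with R_A=4/3, M_A=4/3 = ((4/3)·(8/5)³/6 - (4/3)·(8/5)²/2)/20000 = -28/703125 m
Load 2 — triangular load w₀=14 kN/m (0→w₀ over full span):
  y_2 = -w₀x²(L-x)²(x+2L)/(120LEI) = -14·(8/5)²·(4-(8/5))²·((8/5)+2·4)/(120·4·20000) = -2016/9765625 m
Superposition: y = Σ y_i = -21644/87890625 m ≈ -0.000246 m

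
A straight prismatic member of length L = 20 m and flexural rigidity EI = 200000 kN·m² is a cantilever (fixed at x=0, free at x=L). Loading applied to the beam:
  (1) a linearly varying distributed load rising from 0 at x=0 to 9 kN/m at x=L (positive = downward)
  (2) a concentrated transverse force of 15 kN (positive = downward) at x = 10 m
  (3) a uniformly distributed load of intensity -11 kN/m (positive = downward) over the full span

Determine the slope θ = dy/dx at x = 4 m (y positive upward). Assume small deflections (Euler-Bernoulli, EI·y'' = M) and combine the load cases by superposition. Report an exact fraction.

θ(4) = 4861/375000 rad

Load 1 — triangular load w₀=9 kN/m (0→w₀ over full span):
  θ_1 = (w₀Lx²/4-w₀L²x/3-w₀x⁴/(24L))/EI = (9·20·4²/4-9·20²·4/3-9·4⁴/(24·20))/200000 = -2553/125000 rad
Load 2 — point force P=15 kN at a=10 m (b=L-a=10):
  θ_2 = -Px(2a-x)/(2EI)  [x≤a] = -15·4·(2·10-4)/(2·200000) = -3/1250 rad
Load 3 — uniform load w=-11 kN/m over full span:
  θ_3 = -wx(x²-3Lx+3L²)/(6EI) = -(-11)·4·(4²-3·20·4+3·20²)/(6·200000) = 671/18750 rad
Superposition: θ = Σ θ_i = 4861/375000 rad ≈ 0.012963 rad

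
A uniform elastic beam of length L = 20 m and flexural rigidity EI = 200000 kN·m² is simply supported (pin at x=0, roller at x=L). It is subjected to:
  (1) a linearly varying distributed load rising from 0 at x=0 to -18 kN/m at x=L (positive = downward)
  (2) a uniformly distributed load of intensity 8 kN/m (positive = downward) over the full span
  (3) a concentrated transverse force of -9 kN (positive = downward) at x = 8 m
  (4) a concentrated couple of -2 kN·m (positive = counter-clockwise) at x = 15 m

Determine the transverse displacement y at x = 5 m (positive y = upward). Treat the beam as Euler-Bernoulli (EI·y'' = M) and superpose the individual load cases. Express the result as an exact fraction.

y(5) = 31407/3200000 m

Load 1 — triangular load w₀=-18 kN/m (0→w₀ over full span):
  y_1 = -w₀x(7L⁴-10L²x²+3x⁴)/(360LEI) = -(-18)·5·(7·20⁴-10·20²·5²+3·5⁴)/(360·20·200000) = 327/5120 m
Load 2 — uniform load w=8 kN/m over full span:
  y_2 = -wx(L³-2Lx²+x³)/(24EI) = -8·5·(20³-2·20·5²+5³)/(24·200000) = -19/320 m
Load 3 — point force P=-9 kN at a=8 m (b=L-a=12):
  y_3 = -Pbx(L²-b²-x²)/(6LEI)  [x≤a] = -(-9)·12·5·(20²-12²-5²)/(6·20·200000) = 2079/400000 m
Load 4 — applied couple M₀=-2 kN·m at a=15 m (b=L-a=5):
  y_4 = (M₀x³/(6L)+C₁x)/EI  [x≤a] with C₁=M₀(3b²-L²)/(6L)=65/12 = ((-2)·5³/(6·20)+(65/12)·5)/200000 = 1/8000 m
Superposition: y = Σ y_i = 31407/3200000 m ≈ 0.009815 m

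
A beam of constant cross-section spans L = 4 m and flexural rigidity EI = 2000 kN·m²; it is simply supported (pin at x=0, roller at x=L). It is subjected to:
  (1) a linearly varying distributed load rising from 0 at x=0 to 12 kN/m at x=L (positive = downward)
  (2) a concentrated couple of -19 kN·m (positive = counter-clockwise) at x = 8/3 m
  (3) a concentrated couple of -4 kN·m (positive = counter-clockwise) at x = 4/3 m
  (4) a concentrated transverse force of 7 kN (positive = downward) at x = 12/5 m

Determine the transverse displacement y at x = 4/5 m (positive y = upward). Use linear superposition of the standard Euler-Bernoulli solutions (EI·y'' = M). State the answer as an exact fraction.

y(4/5) = -184519/35156250 m

Load 1 — triangular load w₀=12 kN/m (0→w₀ over full span):
  y_1 = -w₀x(7L⁴-10L²x²+3x⁴)/(360LEI) = -12·(4/5)·(7·4⁴-10·4²·(4/5)²+3·(4/5)⁴)/(360·4·2000) = -11008/1953125 m
Load 2 — applied couple M₀=-19 kN·m at a=8/3 m (b=L-a=4/3):
  y_2 = (M₀x³/(6L)+C₁x)/EI  [x≤a] with C₁=M₀(3b²-L²)/(6L)=76/9 = ((-19)·(4/5)³/(6·4)+(76/9)·(4/5))/2000 = 893/281250 m
Load 3 — applied couple M₀=-4 kN·m at a=4/3 m (b=L-a=8/3):
  y_3 = (M₀x³/(6L)+C₁x)/EI  [x≤a] with C₁=M₀(3b²-L²)/(6L)=-8/9 = ((-4)·(4/5)³/(6·4)+(-8/9)·(4/5))/2000 = -56/140625 m
Load 4 — point force P=7 kN at a=12/5 m (b=L-a=8/5):
  y_4 = -Pbx(L²-b²-x²)/(6LEI)  [x≤a] = -7·(8/5)·(4/5)·(4²-(8/5)²-(4/5)²)/(6·4·2000) = -112/46875 m
Superposition: y = Σ y_i = -184519/35156250 m ≈ -0.005249 m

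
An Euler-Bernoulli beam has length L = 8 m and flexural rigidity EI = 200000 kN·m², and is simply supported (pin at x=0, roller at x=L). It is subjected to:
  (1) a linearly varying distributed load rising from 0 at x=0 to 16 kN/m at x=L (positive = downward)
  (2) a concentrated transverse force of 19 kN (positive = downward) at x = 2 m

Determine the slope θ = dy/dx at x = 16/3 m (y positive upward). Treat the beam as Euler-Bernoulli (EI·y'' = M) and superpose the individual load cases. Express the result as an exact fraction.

Load 1 — triangular load w₀=16 kN/m (0→w₀ over full span):
  θ_1 = -w₀(7L⁴-30L²x²+15x⁴)/(360LEI) = -16·(7·8⁴-30·8²·(16/3)²+15·(16/3)⁴)/(360·8·200000) = 1456/3796875 rad
Load 2 — point force P=19 kN at a=2 m (b=L-a=6):
  θ_2 = -Pa(2L²-6Lx+3x²+a²)/(6LEI)  [x>a] = -19·2·(2·8²-6·8·(16/3)+3·(16/3)²+2²)/(6·8·200000) = 551/3600000 rad
Superposition: θ = Σ θ_i = 260753/486000000 rad ≈ 0.000537 rad

θ(16/3) = 260753/486000000 rad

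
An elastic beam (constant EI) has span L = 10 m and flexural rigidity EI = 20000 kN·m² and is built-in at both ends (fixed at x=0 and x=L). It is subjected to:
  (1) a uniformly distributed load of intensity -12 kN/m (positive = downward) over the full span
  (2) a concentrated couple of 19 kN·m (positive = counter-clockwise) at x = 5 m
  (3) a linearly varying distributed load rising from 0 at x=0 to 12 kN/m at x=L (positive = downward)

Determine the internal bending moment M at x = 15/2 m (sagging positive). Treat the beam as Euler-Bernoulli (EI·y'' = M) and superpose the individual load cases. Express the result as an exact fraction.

M(15/2) = -17/4 kN·m

Load 1 — uniform load w=-12 kN/m over full span:
  M_1 = wLx/2 - wL²/12 - wx²/2 = (-12)·10·(15/2)/2 - (-12)·10²/12 - (-12)·(15/2)²/2 = -25/2 kN·m
Load 2 — applied couple M₀=19 kN·m at a=5 m (b=L-a=5):
  M_2 = R_Ax - M_A - M₀  [x>a] with R_A=57/20, M_A=19/4 = (57/20)·(15/2) - (19/4) - 19 = -19/8 kN·m
Load 3 — triangular load w₀=12 kN/m (0→w₀ over full span):
  M_3 = 3w₀Lx/20 - w₀L²/30 - w₀x³/(6L) = 3·12·10·(15/2)/20 - 12·10²/30 - 12·(15/2)³/(6·10) = 85/8 kN·m
Superposition: M = Σ M_i = -17/4 kN·m ≈ -4.250000 kN·m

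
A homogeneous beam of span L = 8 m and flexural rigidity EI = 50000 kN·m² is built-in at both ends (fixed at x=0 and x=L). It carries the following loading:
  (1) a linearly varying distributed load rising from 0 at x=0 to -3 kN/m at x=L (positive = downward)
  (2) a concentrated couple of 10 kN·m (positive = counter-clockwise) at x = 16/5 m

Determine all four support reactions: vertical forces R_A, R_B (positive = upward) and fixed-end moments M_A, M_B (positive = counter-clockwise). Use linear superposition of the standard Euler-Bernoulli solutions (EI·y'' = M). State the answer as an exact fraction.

Load 1 — triangular load w₀=-3 kN/m (0→w₀ over full span):
  R_A = 3w₀L/20 = 3·(-3)·8/20 = -18/5 kN
  M_A = w₀L²/30 = (-3)·8²/30 = -32/5 kN·m
  R_B = 7w₀L/20 = 7·(-3)·8/20 = -42/5 kN
  M_B = -w₀L²/20 = -(-3)·8²/20 = 48/5 kN·m
Load 2 — applied couple M₀=10 kN·m at a=16/5 m (b=L-a=24/5):
  R_A = 6M₀ab/L³ = 6·10·(16/5)·(24/5)/8³ = 9/5 kN
  M_A = M₀b(2a-b)/L² = 10·(24/5)·(2·(16/5)-(24/5))/8² = 6/5 kN·m
  R_B = -6M₀ab/L³ = -6·10·(16/5)·(24/5)/8³ = -9/5 kN
  M_B = M₀a(2b-a)/L² = 10·(16/5)·(2·(24/5)-(16/5))/8² = 16/5 kN·m
Superposition: R_A = -9/5 kN, M_A = -26/5 kN·m, R_B = -51/5 kN, M_B = 64/5 kN·m

R_A = -9/5 kN, M_A = -26/5 kN·m, R_B = -51/5 kN, M_B = 64/5 kN·m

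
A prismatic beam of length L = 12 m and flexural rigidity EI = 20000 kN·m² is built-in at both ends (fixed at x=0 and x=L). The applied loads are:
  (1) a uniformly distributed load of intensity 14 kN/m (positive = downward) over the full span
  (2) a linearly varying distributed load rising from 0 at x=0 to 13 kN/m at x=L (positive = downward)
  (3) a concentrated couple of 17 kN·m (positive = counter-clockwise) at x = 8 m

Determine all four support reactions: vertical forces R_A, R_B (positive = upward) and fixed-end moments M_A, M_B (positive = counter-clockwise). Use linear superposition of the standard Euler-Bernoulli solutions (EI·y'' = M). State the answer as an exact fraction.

R_A = 4918/45 kN, M_A = 3541/15 kN·m, R_B = 6152/45 kN, M_B = -1308/5 kN·m

Load 1 — uniform load w=14 kN/m over full span:
  R_A = wL/2 = 14·12/2 = 84 kN
  M_A = wL²/12 = 14·12²/12 = 168 kN·m
  R_B = wL/2 = 14·12/2 = 84 kN
  M_B = -wL²/12 = -14·12²/12 = -168 kN·m
Load 2 — triangular load w₀=13 kN/m (0→w₀ over full span):
  R_A = 3w₀L/20 = 3·13·12/20 = 117/5 kN
  M_A = w₀L²/30 = 13·12²/30 = 312/5 kN·m
  R_B = 7w₀L/20 = 7·13·12/20 = 273/5 kN
  M_B = -w₀L²/20 = -13·12²/20 = -468/5 kN·m
Load 3 — applied couple M₀=17 kN·m at a=8 m (b=L-a=4):
  R_A = 6M₀ab/L³ = 6·17·8·4/12³ = 17/9 kN
  M_A = M₀b(2a-b)/L² = 17·4·(2·8-4)/12² = 17/3 kN·m
  R_B = -6M₀ab/L³ = -6·17·8·4/12³ = -17/9 kN
  M_B = M₀a(2b-a)/L² = 17·8·(2·4-8)/12² = 0 kN·m
Superposition: R_A = 4918/45 kN, M_A = 3541/15 kN·m, R_B = 6152/45 kN, M_B = -1308/5 kN·m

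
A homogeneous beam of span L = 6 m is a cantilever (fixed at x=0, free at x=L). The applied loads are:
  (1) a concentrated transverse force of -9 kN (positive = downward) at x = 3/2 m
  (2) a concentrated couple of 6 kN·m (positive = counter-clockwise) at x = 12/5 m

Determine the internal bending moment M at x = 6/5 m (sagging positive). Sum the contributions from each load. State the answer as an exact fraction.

Load 1 — point force P=-9 kN at a=3/2 m (b=L-a=9/2):
  M_1 = -P(a-x)  [x≤a] = -(-9)·((3/2)-(6/5)) = 27/10 kN·m
Load 2 — applied couple M₀=6 kN·m at a=12/5 m (b=L-a=18/5):
  M_2 = M₀  [x≤a] = 6 = 6 kN·m
Superposition: M = Σ M_i = 87/10 kN·m ≈ 8.700000 kN·m

M(6/5) = 87/10 kN·m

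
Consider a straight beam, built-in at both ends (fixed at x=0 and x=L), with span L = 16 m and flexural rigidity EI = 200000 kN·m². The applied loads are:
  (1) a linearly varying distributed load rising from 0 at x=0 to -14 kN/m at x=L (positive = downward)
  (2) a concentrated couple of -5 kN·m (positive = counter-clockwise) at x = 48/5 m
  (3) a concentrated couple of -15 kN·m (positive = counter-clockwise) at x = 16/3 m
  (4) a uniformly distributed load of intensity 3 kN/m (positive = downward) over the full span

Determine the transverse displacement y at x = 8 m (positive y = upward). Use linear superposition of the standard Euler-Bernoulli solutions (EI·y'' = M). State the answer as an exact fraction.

Load 1 — triangular load w₀=-14 kN/m (0→w₀ over full span):
  y_1 = -w₀x²(L-x)²(x+2L)/(120LEI) = -(-14)·8²·(16-8)²·(8+2·16)/(120·16·200000) = 56/9375 m
Load 2 — applied couple M₀=-5 kN·m at a=48/5 m (b=L-a=32/5):
  y_2 = (R_Ax³/6 - M_Ax²/2)/EI  [x≤a] with R_A=-9/20, M_A=-8/5 = ((-9/20)·8³/6 - (-8/5)·8²/2)/200000 = 1/15625 m
Load 3 — applied couple M₀=-15 kN·m at a=16/3 m (b=L-a=32/3):
  y_3 = (R_Ax³/6 - M_Ax²/2 - M₀(x-a)²/2)/EI  [x>a] with R_A=-5/4, M_A=0 = ((-5/4)·8³/6 - 0·8²/2 - (-15)·(8-(16/3))²/2)/200000 = -1/3750 m
Load 4 — uniform load w=3 kN/m over full span:
  y_4 = -wx²(L-x)²/(24EI) = -3·8²·(16-8)²/(24·200000) = -8/3125 m
Superposition: y = Σ y_i = 301/93750 m ≈ 0.003211 m

y(8) = 301/93750 m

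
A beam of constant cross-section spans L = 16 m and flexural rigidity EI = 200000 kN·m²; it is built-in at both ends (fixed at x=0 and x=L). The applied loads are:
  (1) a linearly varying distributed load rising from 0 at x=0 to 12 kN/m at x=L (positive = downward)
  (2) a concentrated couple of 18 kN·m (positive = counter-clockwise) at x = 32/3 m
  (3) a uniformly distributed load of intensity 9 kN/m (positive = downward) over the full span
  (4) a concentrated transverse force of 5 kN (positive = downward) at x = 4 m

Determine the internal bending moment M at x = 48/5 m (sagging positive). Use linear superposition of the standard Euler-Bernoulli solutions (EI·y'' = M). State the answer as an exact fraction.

Load 1 — triangular load w₀=12 kN/m (0→w₀ over full span):
  M_1 = 3w₀Lx/20 - w₀L²/30 - w₀x³/(6L) = 3·12·16·(48/5)/20 - 12·16²/30 - 12·(48/5)³/(6·16) = 7936/125 kN·m
Load 2 — applied couple M₀=18 kN·m at a=32/3 m (b=L-a=16/3):
  M_2 = R_Ax - M_A  [x≤a] with R_A=3/2, M_A=6 = (3/2)·(48/5) - 6 = 42/5 kN·m
Load 3 — uniform load w=9 kN/m over full span:
  M_3 = wLx/2 - wL²/12 - wx²/2 = 9·16·(48/5)/2 - 9·16²/12 - 9·(48/5)²/2 = 2112/25 kN·m
Load 4 — point force P=5 kN at a=4 m (b=L-a=12):
  M_4 = Pa²(a+3b)(L-x)/L³ - Pa²b/L²  [x>a] = 5·4²·(4+3·12)·(16-(48/5))/16³ - 5·4²·12/16² = 5/4 kN·m
Superposition: M = Σ M_i = 78809/500 kN·m ≈ 157.618000 kN·m

M(48/5) = 78809/500 kN·m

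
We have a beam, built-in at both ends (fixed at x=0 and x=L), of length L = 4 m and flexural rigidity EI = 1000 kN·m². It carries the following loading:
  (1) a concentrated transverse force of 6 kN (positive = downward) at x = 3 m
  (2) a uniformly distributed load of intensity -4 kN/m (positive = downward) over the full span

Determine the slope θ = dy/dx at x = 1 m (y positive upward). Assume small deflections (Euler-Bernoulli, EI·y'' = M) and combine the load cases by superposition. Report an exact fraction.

Load 1 — point force P=6 kN at a=3 m (b=L-a=1):
  θ_1 = -Pb²x(2aL-(3a+b)x)/(2L³EI)  [x≤a] = -6·1²·1·(2·3·4-(3·3+1)·1)/(2·4³·1000) = -21/32000 rad
Load 2 — uniform load w=-4 kN/m over full span:
  θ_2 = -wx(L-x)(L-2x)/(12EI) = -(-4)·1·(4-1)·(4-2·1)/(12·1000) = 1/500 rad
Superposition: θ = Σ θ_i = 43/32000 rad ≈ 0.001344 rad

θ(1) = 43/32000 rad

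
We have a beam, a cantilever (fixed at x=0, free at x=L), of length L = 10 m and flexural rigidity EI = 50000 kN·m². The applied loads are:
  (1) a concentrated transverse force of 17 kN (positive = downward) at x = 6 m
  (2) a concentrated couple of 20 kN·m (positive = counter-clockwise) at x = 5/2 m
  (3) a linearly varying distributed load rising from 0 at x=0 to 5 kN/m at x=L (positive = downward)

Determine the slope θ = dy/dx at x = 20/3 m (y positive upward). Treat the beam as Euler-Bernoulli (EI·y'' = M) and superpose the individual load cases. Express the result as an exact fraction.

θ(20/3) = -25901/1518750 rad

Load 1 — point force P=17 kN at a=6 m (b=L-a=4):
  θ_1 = -Pa²/(2EI)  [x>a] = -17·6²/(2·50000) = -153/25000 rad
Load 2 — applied couple M₀=20 kN·m at a=5/2 m (b=L-a=15/2):
  θ_2 = M₀a/EI  [x>a] = 20·(5/2)/50000 = 1/1000 rad
Load 3 — triangular load w₀=5 kN/m (0→w₀ over full span):
  θ_3 = (w₀Lx²/4-w₀L²x/3-w₀x⁴/(24L))/EI = (5·10·(20/3)²/4-5·10²·(20/3)/3-5·(20/3)⁴/(24·10))/50000 = -29/2430 rad
Superposition: θ = Σ θ_i = -25901/1518750 rad ≈ -0.017054 rad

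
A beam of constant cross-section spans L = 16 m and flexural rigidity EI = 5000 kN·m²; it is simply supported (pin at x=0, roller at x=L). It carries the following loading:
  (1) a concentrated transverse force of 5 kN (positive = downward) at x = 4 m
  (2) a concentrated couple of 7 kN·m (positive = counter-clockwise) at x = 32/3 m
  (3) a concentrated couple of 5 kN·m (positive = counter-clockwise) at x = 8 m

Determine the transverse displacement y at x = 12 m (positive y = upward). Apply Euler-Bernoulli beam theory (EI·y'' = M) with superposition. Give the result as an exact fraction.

Load 1 — point force P=5 kN at a=4 m (b=L-a=12):
  y_1 = -Pa(L-x)(2Lx-a²-x²)/(6LEI)  [x>a] = -5·4·(16-12)·(2·16·12-4²-12²)/(6·16·5000) = -14/375 m
Load 2 — applied couple M₀=7 kN·m at a=32/3 m (b=L-a=16/3):
  y_2 = (M₀x³/(6L)-M₀(x-a)²/2+C₁x)/EI  [x>a] with C₁=M₀(3b²-L²)/(6L)=-112/9 = (7·12³/(6·16)-7·(12-(32/3))²/2+(-112/9)·12)/5000 = -133/22500 m
Load 3 — applied couple M₀=5 kN·m at a=8 m (b=L-a=8):
  y_3 = (M₀x³/(6L)-M₀(x-a)²/2+C₁x)/EI  [x>a] with C₁=M₀(3b²-L²)/(6L)=-10/3 = (5·12³/(6·16)-5·(12-8)²/2+(-10/3)·12)/5000 = 1/500 m
Superposition: y = Σ y_i = -232/5625 m ≈ -0.041244 m

y(12) = -232/5625 m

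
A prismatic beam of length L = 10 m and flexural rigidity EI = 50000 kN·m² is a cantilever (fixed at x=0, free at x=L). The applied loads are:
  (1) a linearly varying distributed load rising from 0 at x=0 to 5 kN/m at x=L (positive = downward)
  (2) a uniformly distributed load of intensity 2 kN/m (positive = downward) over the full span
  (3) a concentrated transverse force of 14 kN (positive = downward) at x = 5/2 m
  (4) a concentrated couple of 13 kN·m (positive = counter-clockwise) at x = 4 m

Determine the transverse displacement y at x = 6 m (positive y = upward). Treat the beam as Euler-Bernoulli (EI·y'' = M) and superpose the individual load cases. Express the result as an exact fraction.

y(6) = -400613/6000000 m

Load 1 — triangular load w₀=5 kN/m (0→w₀ over full span):
  y_1 = (w₀Lx³/12-w₀L²x²/6-w₀x⁵/(120L))/EI = (5·10·6³/12-5·10²·6²/6-5·6⁵/(120·10))/50000 = -5331/125000 m
Load 2 — uniform load w=2 kN/m over full span:
  y_2 = -wx²(x²-4Lx+6L²)/(24EI) = -2·6²·(6²-4·10·6+6·10²)/(24·50000) = -297/12500 m
Load 3 — point force P=14 kN at a=5/2 m (b=L-a=15/2):
  y_3 = -Pa²(3x-a)/(6EI)  [x>a] = -14·(5/2)²·(3·6-(5/2))/(6·50000) = -217/48000 m
Load 4 — applied couple M₀=13 kN·m at a=4 m (b=L-a=6):
  y_4 = M₀a(2x-a)/(2EI)  [x>a] = 13·4·(2·6-4)/(2·50000) = 13/3125 m
Superposition: y = Σ y_i = -400613/6000000 m ≈ -0.066769 m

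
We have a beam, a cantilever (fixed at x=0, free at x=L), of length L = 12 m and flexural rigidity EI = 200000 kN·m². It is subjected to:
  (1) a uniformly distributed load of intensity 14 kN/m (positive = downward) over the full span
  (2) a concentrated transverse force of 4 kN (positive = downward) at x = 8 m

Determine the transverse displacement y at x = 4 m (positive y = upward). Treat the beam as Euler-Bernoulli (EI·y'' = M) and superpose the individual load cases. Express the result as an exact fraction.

y(4) = -311/9375 m

Load 1 — uniform load w=14 kN/m over full span:
  y_1 = -wx²(x²-4Lx+6L²)/(24EI) = -14·4²·(4²-4·12·4+6·12²)/(24·200000) = -301/9375 m
Load 2 — point force P=4 kN at a=8 m (b=L-a=4):
  y_2 = -Px²(3a-x)/(6EI)  [x≤a] = -4·4²·(3·8-4)/(6·200000) = -2/1875 m
Superposition: y = Σ y_i = -311/9375 m ≈ -0.033173 m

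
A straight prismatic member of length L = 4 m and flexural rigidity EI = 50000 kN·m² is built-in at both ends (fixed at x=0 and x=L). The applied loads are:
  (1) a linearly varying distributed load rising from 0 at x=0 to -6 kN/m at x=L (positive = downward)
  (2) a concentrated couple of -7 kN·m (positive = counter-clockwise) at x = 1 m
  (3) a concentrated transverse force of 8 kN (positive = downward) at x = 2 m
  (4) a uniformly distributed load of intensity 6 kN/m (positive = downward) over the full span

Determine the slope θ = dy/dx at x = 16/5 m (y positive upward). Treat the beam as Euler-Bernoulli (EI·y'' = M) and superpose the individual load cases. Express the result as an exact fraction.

θ(16/5) = 699/7812500 rad

Load 1 — triangular load w₀=-6 kN/m (0→w₀ over full span):
  θ_1 = -w₀(2x(L-x)(L-2x)(x+2L)+x²(L-x)²)/(120LEI) = -(-6)·(2·(16/5)·(4-(16/5))·(4-2·(16/5))·((16/5)+2·4)+(16/5)²·(4-(16/5))²)/(120·4·50000) = -64/1953125 rad
Load 2 — applied couple M₀=-7 kN·m at a=1 m (b=L-a=3):
  θ_2 = (R_Ax²/2 - M_Ax - M₀(x-a))/EI  [x>a] with R_A=-63/32, M_A=21/16 = ((-63/32)·(16/5)²/2 - (21/16)·(16/5) - (-7)·((16/5)-1))/50000 = 7/312500 rad
Load 3 — point force P=8 kN at a=2 m (b=L-a=2):
  θ_3 = Pa²(L-x)(2bL-(3b+a)(L-x))/(2L³EI)  [x>a] = 8·2²·(4-(16/5))·(2·2·4-(3·2+2)·(4-(16/5)))/(2·4³·50000) = 3/78125 rad
Load 4 — uniform load w=6 kN/m over full span:
  θ_4 = -wx(L-x)(L-2x)/(12EI) = -6·(16/5)·(4-(16/5))·(4-2·(16/5))/(12·50000) = 24/390625 rad
Superposition: θ = Σ θ_i = 699/7812500 rad ≈ 0.000089 rad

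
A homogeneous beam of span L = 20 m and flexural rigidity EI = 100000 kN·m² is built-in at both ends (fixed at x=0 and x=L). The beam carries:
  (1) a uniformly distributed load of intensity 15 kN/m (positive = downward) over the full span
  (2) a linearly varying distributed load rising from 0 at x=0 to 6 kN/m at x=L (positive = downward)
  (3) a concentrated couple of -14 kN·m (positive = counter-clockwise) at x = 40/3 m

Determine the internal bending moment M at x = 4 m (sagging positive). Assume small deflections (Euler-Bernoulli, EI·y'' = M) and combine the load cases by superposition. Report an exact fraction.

M(4) = -454/15 kN·m

Load 1 — uniform load w=15 kN/m over full span:
  M_1 = wLx/2 - wL²/12 - wx²/2 = 15·20·4/2 - 15·20²/12 - 15·4²/2 = -20 kN·m
Load 2 — triangular load w₀=6 kN/m (0→w₀ over full span):
  M_2 = 3w₀Lx/20 - w₀L²/30 - w₀x³/(6L) = 3·6·20·4/20 - 6·20²/30 - 6·4³/(6·20) = -56/5 kN·m
Load 3 — applied couple M₀=-14 kN·m at a=40/3 m (b=L-a=20/3):
  M_3 = R_Ax - M_A  [x≤a] with R_A=-14/15, M_A=-14/3 = (-14/15)·4 - (-14/3) = 14/15 kN·m
Superposition: M = Σ M_i = -454/15 kN·m ≈ -30.266667 kN·m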